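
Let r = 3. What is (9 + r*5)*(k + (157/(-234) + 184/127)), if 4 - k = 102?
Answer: -11556988/4953 ≈ -2333.3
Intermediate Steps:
k = -98 (k = 4 - 1*102 = 4 - 102 = -98)
(9 + r*5)*(k + (157/(-234) + 184/127)) = (9 + 3*5)*(-98 + (157/(-234) + 184/127)) = (9 + 15)*(-98 + (157*(-1/234) + 184*(1/127))) = 24*(-98 + (-157/234 + 184/127)) = 24*(-98 + 23117/29718) = 24*(-2889247/29718) = -11556988/4953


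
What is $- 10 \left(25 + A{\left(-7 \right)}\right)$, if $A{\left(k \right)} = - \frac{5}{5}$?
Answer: $-240$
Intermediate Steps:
$A{\left(k \right)} = -1$ ($A{\left(k \right)} = \left(-5\right) \frac{1}{5} = -1$)
$- 10 \left(25 + A{\left(-7 \right)}\right) = - 10 \left(25 - 1\right) = \left(-10\right) 24 = -240$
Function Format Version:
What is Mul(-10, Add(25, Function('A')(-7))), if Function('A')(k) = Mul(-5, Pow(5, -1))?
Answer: -240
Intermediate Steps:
Function('A')(k) = -1 (Function('A')(k) = Mul(-5, Rational(1, 5)) = -1)
Mul(-10, Add(25, Function('A')(-7))) = Mul(-10, Add(25, -1)) = Mul(-10, 24) = -240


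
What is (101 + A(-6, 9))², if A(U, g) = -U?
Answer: 11449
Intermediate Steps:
(101 + A(-6, 9))² = (101 - 1*(-6))² = (101 + 6)² = 107² = 11449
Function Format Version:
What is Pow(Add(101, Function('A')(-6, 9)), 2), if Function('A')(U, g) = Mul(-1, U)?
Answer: 11449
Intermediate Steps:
Pow(Add(101, Function('A')(-6, 9)), 2) = Pow(Add(101, Mul(-1, -6)), 2) = Pow(Add(101, 6), 2) = Pow(107, 2) = 11449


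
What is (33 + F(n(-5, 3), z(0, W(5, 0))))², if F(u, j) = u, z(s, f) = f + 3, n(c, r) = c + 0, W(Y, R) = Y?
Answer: 784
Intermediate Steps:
n(c, r) = c
z(s, f) = 3 + f
(33 + F(n(-5, 3), z(0, W(5, 0))))² = (33 - 5)² = 28² = 784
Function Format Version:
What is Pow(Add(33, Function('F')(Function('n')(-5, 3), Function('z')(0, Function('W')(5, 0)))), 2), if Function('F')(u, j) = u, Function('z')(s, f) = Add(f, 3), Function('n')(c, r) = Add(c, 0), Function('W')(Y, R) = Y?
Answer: 784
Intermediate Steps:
Function('n')(c, r) = c
Function('z')(s, f) = Add(3, f)
Pow(Add(33, Function('F')(Function('n')(-5, 3), Function('z')(0, Function('W')(5, 0)))), 2) = Pow(Add(33, -5), 2) = Pow(28, 2) = 784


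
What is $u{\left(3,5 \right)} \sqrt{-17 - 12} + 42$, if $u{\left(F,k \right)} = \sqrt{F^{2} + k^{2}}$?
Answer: $42 + i \sqrt{986} \approx 42.0 + 31.401 i$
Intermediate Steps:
$u{\left(3,5 \right)} \sqrt{-17 - 12} + 42 = \sqrt{3^{2} + 5^{2}} \sqrt{-17 - 12} + 42 = \sqrt{9 + 25} \sqrt{-29} + 42 = \sqrt{34} i \sqrt{29} + 42 = i \sqrt{986} + 42 = 42 + i \sqrt{986}$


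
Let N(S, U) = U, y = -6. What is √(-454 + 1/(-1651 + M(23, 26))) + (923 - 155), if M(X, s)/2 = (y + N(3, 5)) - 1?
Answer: 768 + I*√1243519005/1655 ≈ 768.0 + 21.307*I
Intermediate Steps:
M(X, s) = -4 (M(X, s) = 2*((-6 + 5) - 1) = 2*(-1 - 1) = 2*(-2) = -4)
√(-454 + 1/(-1651 + M(23, 26))) + (923 - 155) = √(-454 + 1/(-1651 - 4)) + (923 - 155) = √(-454 + 1/(-1655)) + 768 = √(-454 - 1/1655) + 768 = √(-751371/1655) + 768 = I*√1243519005/1655 + 768 = 768 + I*√1243519005/1655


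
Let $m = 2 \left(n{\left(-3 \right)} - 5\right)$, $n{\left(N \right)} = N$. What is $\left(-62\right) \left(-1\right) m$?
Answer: $-992$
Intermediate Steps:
$m = -16$ ($m = 2 \left(-3 - 5\right) = 2 \left(-8\right) = -16$)
$\left(-62\right) \left(-1\right) m = \left(-62\right) \left(-1\right) \left(-16\right) = 62 \left(-16\right) = -992$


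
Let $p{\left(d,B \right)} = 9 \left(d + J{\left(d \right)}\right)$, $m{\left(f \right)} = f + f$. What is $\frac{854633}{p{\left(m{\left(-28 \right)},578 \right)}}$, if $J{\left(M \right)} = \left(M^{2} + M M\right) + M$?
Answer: $\frac{854633}{55440} \approx 15.415$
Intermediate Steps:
$J{\left(M \right)} = M + 2 M^{2}$ ($J{\left(M \right)} = \left(M^{2} + M^{2}\right) + M = 2 M^{2} + M = M + 2 M^{2}$)
$m{\left(f \right)} = 2 f$
$p{\left(d,B \right)} = 9 d + 9 d \left(1 + 2 d\right)$ ($p{\left(d,B \right)} = 9 \left(d + d \left(1 + 2 d\right)\right) = 9 d + 9 d \left(1 + 2 d\right)$)
$\frac{854633}{p{\left(m{\left(-28 \right)},578 \right)}} = \frac{854633}{18 \cdot 2 \left(-28\right) \left(1 + 2 \left(-28\right)\right)} = \frac{854633}{18 \left(-56\right) \left(1 - 56\right)} = \frac{854633}{18 \left(-56\right) \left(-55\right)} = \frac{854633}{55440}$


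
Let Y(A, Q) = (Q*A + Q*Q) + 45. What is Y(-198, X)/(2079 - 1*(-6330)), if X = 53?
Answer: -7640/8409 ≈ -0.90855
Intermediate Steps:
Y(A, Q) = 45 + Q² + A*Q (Y(A, Q) = (A*Q + Q²) + 45 = (Q² + A*Q) + 45 = 45 + Q² + A*Q)
Y(-198, X)/(2079 - 1*(-6330)) = (45 + 53² - 198*53)/(2079 - 1*(-6330)) = (45 + 2809 - 10494)/(2079 + 6330) = -7640/8409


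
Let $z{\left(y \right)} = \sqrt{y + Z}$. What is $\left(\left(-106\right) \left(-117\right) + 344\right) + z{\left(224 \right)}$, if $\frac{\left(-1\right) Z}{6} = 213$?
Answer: $12746 + i \sqrt{1054} \approx 12746.0 + 32.465 i$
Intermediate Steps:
$Z = -1278$ ($Z = \left(-6\right) 213 = -1278$)
$z{\left(y \right)} = \sqrt{-1278 + y}$ ($z{\left(y \right)} = \sqrt{y - 1278} = \sqrt{-1278 + y}$)
$\left(\left(-106\right) \left(-117\right) + 344\right) + z{\left(224 \right)} = \left(\left(-106\right) \left(-117\right) + 344\right) + \sqrt{-1278 + 224} = \left(12402 + 344\right) + \sqrt{-1054} = 12746 + i \sqrt{1054}$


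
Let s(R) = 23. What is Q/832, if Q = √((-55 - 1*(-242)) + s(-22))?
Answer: √210/832 ≈ 0.017418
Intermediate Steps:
Q = √210 (Q = √((-55 - 1*(-242)) + 23) = √((-55 + 242) + 23) = √(187 + 23) = √210 ≈ 14.491)
Q/832 = √210/832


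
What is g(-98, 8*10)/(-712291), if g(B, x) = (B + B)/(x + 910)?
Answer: 98/352584045 ≈ 2.7795e-7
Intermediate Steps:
g(B, x) = 2*B/(910 + x) (g(B, x) = (2*B)/(910 + x) = 2*B/(910 + x))
g(-98, 8*10)/(-712291) = (2*(-98)/(910 + 8*10))/(-712291) = (2*(-98)/(910 + 80))*(-1/712291) = (2*(-98)/990)*(-1/712291) = (2*(-98)*(1/990))*(-1/712291) = -98/495*(-1/712291) = 98/352584045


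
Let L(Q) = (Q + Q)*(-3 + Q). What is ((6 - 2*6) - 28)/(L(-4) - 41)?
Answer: -34/15 ≈ -2.2667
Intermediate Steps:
L(Q) = 2*Q*(-3 + Q) (L(Q) = (2*Q)*(-3 + Q) = 2*Q*(-3 + Q))
((6 - 2*6) - 28)/(L(-4) - 41) = ((6 - 2*6) - 28)/(2*(-4)*(-3 - 4) - 41) = ((6 - 12) - 28)/(2*(-4)*(-7) - 41) = (-6 - 28)/(56 - 41) = -34/15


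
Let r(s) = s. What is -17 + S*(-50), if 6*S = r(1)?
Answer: -76/3 ≈ -25.333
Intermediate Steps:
S = ⅙ (S = (⅙)*1 = ⅙ ≈ 0.16667)
-17 + S*(-50) = -17 + (⅙)*(-50) = -17 - 25/3 = -76/3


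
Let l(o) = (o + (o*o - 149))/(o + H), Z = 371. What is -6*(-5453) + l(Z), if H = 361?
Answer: 24087439/732 ≈ 32906.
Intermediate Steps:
l(o) = (-149 + o + o²)/(361 + o) (l(o) = (o + (o*o - 149))/(o + 361) = (o + (o² - 149))/(361 + o) = (o + (-149 + o²))/(361 + o) = (-149 + o + o²)/(361 + o))
-6*(-5453) + l(Z) = -6*(-5453) + (-149 + 371 + 371²)/(361 + 371) = 32718 + (-149 + 371 + 137641)/732 = 32718 + (1/732)*137863 = 32718 + 137863/732 = 24087439/732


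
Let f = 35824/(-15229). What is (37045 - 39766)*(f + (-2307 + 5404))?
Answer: -128236346469/15229 ≈ -8.4205e+6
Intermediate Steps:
f = -35824/15229 (f = 35824*(-1/15229) = -35824/15229 ≈ -2.3524)
(37045 - 39766)*(f + (-2307 + 5404)) = (37045 - 39766)*(-35824/15229 + (-2307 + 5404)) = -2721*(-35824/15229 + 3097) = -2721*47128389/15229 = -128236346469/15229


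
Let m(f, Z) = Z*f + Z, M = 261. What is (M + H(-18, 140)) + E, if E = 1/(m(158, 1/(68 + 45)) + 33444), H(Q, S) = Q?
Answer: 918377546/3779331 ≈ 243.00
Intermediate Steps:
m(f, Z) = Z + Z*f
E = 113/3779331 (E = 1/((1 + 158)/(68 + 45) + 33444) = 1/(159/113 + 33444) = 1/(3779331/113) = 113/3779331 ≈ 2.9899e-5)
(M + H(-18, 140)) + E = (261 - 18) + 113/3779331 = 243 + 113/3779331 = 918377546/3779331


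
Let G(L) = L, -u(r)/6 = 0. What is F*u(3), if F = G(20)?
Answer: 0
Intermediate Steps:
u(r) = 0 (u(r) = -6*0 = 0)
F = 20
F*u(3) = 20*0 = 0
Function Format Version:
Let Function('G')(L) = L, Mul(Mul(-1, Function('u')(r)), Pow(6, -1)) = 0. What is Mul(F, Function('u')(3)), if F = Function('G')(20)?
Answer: 0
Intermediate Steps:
Function('u')(r) = 0 (Function('u')(r) = Mul(-6, 0) = 0)
F = 20
Mul(F, Function('u')(3)) = Mul(20, 0) = 0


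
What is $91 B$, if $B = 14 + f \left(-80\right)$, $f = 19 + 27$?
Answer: $-333606$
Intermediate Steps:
$f = 46$
$B = -3666$ ($B = 14 + 46 \left(-80\right) = 14 - 3680 = -3666$)
$91 B = 91 \left(-3666\right) = -333606$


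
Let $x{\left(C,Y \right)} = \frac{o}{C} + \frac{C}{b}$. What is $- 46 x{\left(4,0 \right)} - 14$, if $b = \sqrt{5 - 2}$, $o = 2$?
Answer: $-37 - \frac{184 \sqrt{3}}{3} \approx -143.23$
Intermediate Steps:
$b = \sqrt{3} \approx 1.732$
$x{\left(C,Y \right)} = \frac{2}{C} + \frac{C \sqrt{3}}{3}$ ($x{\left(C,Y \right)} = \frac{2}{C} + \frac{C}{\sqrt{3}} = \frac{2}{C} + C \frac{\sqrt{3}}{3} = \frac{2}{C} + \frac{C \sqrt{3}}{3}$)
$- 46 x{\left(4,0 \right)} - 14 = - 46 \left(\frac{2}{4} + \frac{1}{3} \cdot 4 \sqrt{3}\right) - 14 = - 46 \left(2 \cdot \frac{1}{4} + \frac{4 \sqrt{3}}{3}\right) - 14 = - 46 \left(\frac{1}{2} + \frac{4 \sqrt{3}}{3}\right) - 14 = \left(-23 - \frac{184 \sqrt{3}}{3}\right) - 14 = -37 - \frac{184 \sqrt{3}}{3}$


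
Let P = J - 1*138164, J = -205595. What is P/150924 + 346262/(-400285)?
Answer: -189860817403/60412613340 ≈ -3.1427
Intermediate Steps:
P = -343759 (P = -205595 - 1*138164 = -205595 - 138164 = -343759)
P/150924 + 346262/(-400285) = -343759/150924 + 346262/(-400285) = -343759*1/150924 + 346262*(-1/400285) = -343759/150924 - 346262/400285 = -189860817403/60412613340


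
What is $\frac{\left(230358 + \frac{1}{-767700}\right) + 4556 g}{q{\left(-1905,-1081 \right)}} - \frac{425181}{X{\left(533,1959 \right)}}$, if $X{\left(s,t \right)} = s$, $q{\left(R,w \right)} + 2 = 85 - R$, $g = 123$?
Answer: $- \frac{46477897088219}{116208284400} \approx -399.95$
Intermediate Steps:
$q{\left(R,w \right)} = 83 - R$ ($q{\left(R,w \right)} = -2 - \left(-85 + R\right) = 83 - R$)
$\frac{\left(230358 + \frac{1}{-767700}\right) + 4556 g}{q{\left(-1905,-1081 \right)}} - \frac{425181}{X{\left(533,1959 \right)}} = \frac{\left(230358 + \frac{1}{-767700}\right) + 4556 \cdot 123}{83 - -1905} - \frac{425181}{533} = \frac{\left(230358 - \frac{1}{767700}\right) + 560388}{83 + 1905} - \frac{425181}{533} = \frac{\frac{176845836599}{767700} + 560388}{1988} - \frac{425181}{533} = \frac{607055704199}{767700} \cdot \frac{1}{1988} - \frac{425181}{533} = \frac{86722243457}{218026800} - \frac{425181}{533} = - \frac{46477897088219}{116208284400}$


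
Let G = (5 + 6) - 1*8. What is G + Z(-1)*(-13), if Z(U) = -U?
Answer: -10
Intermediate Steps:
G = 3 (G = 11 - 8 = 3)
G + Z(-1)*(-13) = 3 - 1*(-1)*(-13) = 3 + 1*(-13) = 3 - 13 = -10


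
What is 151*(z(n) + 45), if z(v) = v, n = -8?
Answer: 5587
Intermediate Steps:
151*(z(n) + 45) = 151*(-8 + 45) = 151*37 = 5587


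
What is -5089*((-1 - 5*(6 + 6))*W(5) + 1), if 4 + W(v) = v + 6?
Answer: 2167914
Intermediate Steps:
W(v) = 2 + v (W(v) = -4 + (v + 6) = -4 + (6 + v) = 2 + v)
-5089*((-1 - 5*(6 + 6))*W(5) + 1) = -5089*((-1 - 5*(6 + 6))*(2 + 5) + 1) = -5089*((-1 - 5*12)*7 + 1) = -5089*((-1 - 60)*7 + 1) = -5089*(-61*7 + 1) = -5089*(-427 + 1) = -5089*(-426) = 2167914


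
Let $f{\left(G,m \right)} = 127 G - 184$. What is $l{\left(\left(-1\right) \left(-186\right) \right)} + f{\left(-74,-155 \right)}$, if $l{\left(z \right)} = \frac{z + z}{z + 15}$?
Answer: $- \frac{641870}{67} \approx -9580.2$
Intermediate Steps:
$l{\left(z \right)} = \frac{2 z}{15 + z}$
$f{\left(G,m \right)} = -184 + 127 G$
$l{\left(\left(-1\right) \left(-186\right) \right)} + f{\left(-74,-155 \right)} = \frac{2 \left(\left(-1\right) \left(-186\right)\right)}{15 - -186} + \left(-184 + 127 \left(-74\right)\right) = 2 \cdot 186 \frac{1}{15 + 186} - 9582 = 2 \cdot 186 \cdot \frac{1}{201} - 9582 = \frac{124}{67} - 9582 = - \frac{641870}{67}$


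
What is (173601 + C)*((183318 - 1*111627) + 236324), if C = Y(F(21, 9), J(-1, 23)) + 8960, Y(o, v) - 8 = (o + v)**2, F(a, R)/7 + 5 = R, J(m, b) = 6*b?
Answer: 64721651875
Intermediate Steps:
F(a, R) = -35 + 7*R
Y(o, v) = 8 + (o + v)**2
C = 36524 (C = (8 + ((-35 + 7*9) + 6*23)**2) + 8960 = (8 + ((-35 + 63) + 138)**2) + 8960 = (8 + (28 + 138)**2) + 8960 = (8 + 166**2) + 8960 = (8 + 27556) + 8960 = 27564 + 8960 = 36524)
(173601 + C)*((183318 - 1*111627) + 236324) = (173601 + 36524)*((183318 - 1*111627) + 236324) = 210125*((183318 - 111627) + 236324) = 210125*(71691 + 236324) = 210125*308015 = 64721651875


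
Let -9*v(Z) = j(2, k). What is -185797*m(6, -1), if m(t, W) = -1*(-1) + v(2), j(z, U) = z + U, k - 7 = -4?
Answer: -743188/9 ≈ -82577.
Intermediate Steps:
k = 3 (k = 7 - 4 = 3)
j(z, U) = U + z
v(Z) = -5/9 (v(Z) = -(3 + 2)/9 = -1/9*5 = -5/9)
m(t, W) = 4/9 (m(t, W) = -1*(-1) - 5/9 = 1 - 5/9 = 4/9)
-185797*m(6, -1) = -185797*4/9 = -743188/9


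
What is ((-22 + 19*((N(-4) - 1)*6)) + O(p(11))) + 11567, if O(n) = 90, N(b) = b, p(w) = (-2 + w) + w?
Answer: 11065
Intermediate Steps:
p(w) = -2 + 2*w
((-22 + 19*((N(-4) - 1)*6)) + O(p(11))) + 11567 = ((-22 + 19*((-4 - 1)*6)) + 90) + 11567 = ((-22 + 19*(-5*6)) + 90) + 11567 = ((-22 + 19*(-30)) + 90) + 11567 = ((-22 - 570) + 90) + 11567 = (-592 + 90) + 11567 = -502 + 11567 = 11065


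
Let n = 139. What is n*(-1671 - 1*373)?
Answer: -284116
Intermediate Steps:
n*(-1671 - 1*373) = 139*(-1671 - 1*373) = 139*(-1671 - 373) = 139*(-2044) = -284116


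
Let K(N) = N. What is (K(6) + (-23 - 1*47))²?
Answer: 4096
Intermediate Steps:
(K(6) + (-23 - 1*47))² = (6 + (-23 - 1*47))² = (6 + (-23 - 47))² = (6 - 70)² = (-64)² = 4096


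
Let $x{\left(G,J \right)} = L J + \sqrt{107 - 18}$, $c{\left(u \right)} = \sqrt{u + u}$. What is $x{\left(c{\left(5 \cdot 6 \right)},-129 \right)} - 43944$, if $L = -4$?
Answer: $-43428 + \sqrt{89} \approx -43419.0$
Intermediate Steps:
$c{\left(u \right)} = \sqrt{2} \sqrt{u}$ ($c{\left(u \right)} = \sqrt{2 u} = \sqrt{2} \sqrt{u}$)
$x{\left(G,J \right)} = \sqrt{89} - 4 J$ ($x{\left(G,J \right)} = - 4 J + \sqrt{107 - 18} = - 4 J + \sqrt{89} = \sqrt{89} - 4 J$)
$x{\left(c{\left(5 \cdot 6 \right)},-129 \right)} - 43944 = \left(\sqrt{89} - -516\right) - 43944 = \left(\sqrt{89} + 516\right) - 43944 = \left(516 + \sqrt{89}\right) - 43944 = -43428 + \sqrt{89}$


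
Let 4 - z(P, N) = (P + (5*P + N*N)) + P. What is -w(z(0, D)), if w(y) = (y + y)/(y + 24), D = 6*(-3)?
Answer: -80/37 ≈ -2.1622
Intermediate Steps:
D = -18
z(P, N) = 4 - N² - 7*P (z(P, N) = 4 - ((P + (5*P + N*N)) + P) = 4 - ((P + (5*P + N²)) + P) = 4 - ((P + (N² + 5*P)) + P) = 4 - ((N² + 6*P) + P) = 4 - (N² + 7*P) = 4 + (-N² - 7*P) = 4 - N² - 7*P)
w(y) = 2*y/(24 + y) (w(y) = (2*y)/(24 + y) = 2*y/(24 + y))
-w(z(0, D)) = -2*(4 - 1*(-18)² - 7*0)/(24 + (4 - 1*(-18)² - 7*0)) = -2*(4 - 1*324 + 0)/(24 + (4 - 1*324 + 0)) = -2*(4 - 324 + 0)/(24 + (4 - 324 + 0)) = -2*(-320)/(24 - 320) = -2*(-320)/(-296) = -2*(-320)*(-1)/296 = -1*80/37 = -80/37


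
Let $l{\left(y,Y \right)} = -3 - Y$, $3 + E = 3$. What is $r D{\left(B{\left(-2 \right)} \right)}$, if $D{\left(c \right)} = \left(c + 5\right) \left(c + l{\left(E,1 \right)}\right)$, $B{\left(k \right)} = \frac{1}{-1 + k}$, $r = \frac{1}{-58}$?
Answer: $\frac{91}{261} \approx 0.34866$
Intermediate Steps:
$E = 0$ ($E = -3 + 3 = 0$)
$r = - \frac{1}{58} \approx -0.017241$
$D{\left(c \right)} = \left(-4 + c\right) \left(5 + c\right)$ ($D{\left(c \right)} = \left(c + 5\right) \left(c - 4\right) = \left(5 + c\right) \left(c - 4\right) = \left(5 + c\right) \left(-4 + c\right) = \left(-4 + c\right) \left(5 + c\right)$)
$r D{\left(B{\left(-2 \right)} \right)} = - \frac{-20 + \frac{1}{-1 - 2} + \left(\frac{1}{-1 - 2}\right)^{2}}{58} = - \frac{-20 + \frac{1}{-3} + \left(\frac{1}{-3}\right)^{2}}{58} = - \frac{-20 - \frac{1}{3} + \left(- \frac{1}{3}\right)^{2}}{58} = - \frac{-20 - \frac{1}{3} + \frac{1}{9}}{58} = \left(- \frac{1}{58}\right) \left(- \frac{182}{9}\right) = \frac{91}{261}$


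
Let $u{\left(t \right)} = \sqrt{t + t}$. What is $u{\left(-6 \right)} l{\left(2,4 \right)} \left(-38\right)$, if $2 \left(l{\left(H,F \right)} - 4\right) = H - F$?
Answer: $- 228 i \sqrt{3} \approx - 394.91 i$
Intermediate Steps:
$l{\left(H,F \right)} = 4 + \frac{H}{2} - \frac{F}{2}$ ($l{\left(H,F \right)} = 4 + \frac{H - F}{2} = 4 - \left(\frac{F}{2} - \frac{H}{2}\right) = 4 + \frac{H}{2} - \frac{F}{2}$)
$u{\left(t \right)} = \sqrt{2} \sqrt{t}$ ($u{\left(t \right)} = \sqrt{2 t} = \sqrt{2} \sqrt{t}$)
$u{\left(-6 \right)} l{\left(2,4 \right)} \left(-38\right) = \sqrt{2} \sqrt{-6} \left(4 + \frac{1}{2} \cdot 2 - 2\right) \left(-38\right) = \sqrt{2} i \sqrt{6} \left(4 + 1 - 2\right) \left(-38\right) = 2 i \sqrt{3} \cdot 3 \left(-38\right) = 6 i \sqrt{3} \left(-38\right) = - 228 i \sqrt{3}$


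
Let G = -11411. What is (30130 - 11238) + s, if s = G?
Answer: 7481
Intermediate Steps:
s = -11411
(30130 - 11238) + s = (30130 - 11238) - 11411 = 18892 - 11411 = 7481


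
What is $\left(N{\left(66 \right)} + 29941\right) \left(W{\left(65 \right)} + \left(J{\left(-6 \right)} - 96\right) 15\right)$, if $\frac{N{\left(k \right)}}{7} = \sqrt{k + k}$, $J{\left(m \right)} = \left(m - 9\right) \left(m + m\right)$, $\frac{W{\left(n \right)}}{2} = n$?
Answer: $41617990 + 19460 \sqrt{33} \approx 4.173 \cdot 10^{7}$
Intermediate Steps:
$W{\left(n \right)} = 2 n$
$J{\left(m \right)} = 2 m \left(-9 + m\right)$ ($J{\left(m \right)} = \left(-9 + m\right) 2 m = 2 m \left(-9 + m\right)$)
$N{\left(k \right)} = 7 \sqrt{2} \sqrt{k}$ ($N{\left(k \right)} = 7 \sqrt{k + k} = 7 \sqrt{2 k} = 7 \sqrt{2} \sqrt{k}$)
$\left(N{\left(66 \right)} + 29941\right) \left(W{\left(65 \right)} + \left(J{\left(-6 \right)} - 96\right) 15\right) = \left(7 \sqrt{2} \sqrt{66} + 29941\right) \left(2 \cdot 65 + \left(2 \left(-6\right) \left(-9 - 6\right) - 96\right) 15\right) = \left(14 \sqrt{33} + 29941\right) \left(130 + \left(2 \left(-6\right) \left(-15\right) - 96\right) 15\right) = \left(29941 + 14 \sqrt{33}\right) \left(130 + \left(180 - 96\right) 15\right) = \left(29941 + 14 \sqrt{33}\right) \left(130 + 84 \cdot 15\right) = \left(29941 + 14 \sqrt{33}\right) \left(130 + 1260\right) = \left(29941 + 14 \sqrt{33}\right) 1390 = 41617990 + 19460 \sqrt{33}$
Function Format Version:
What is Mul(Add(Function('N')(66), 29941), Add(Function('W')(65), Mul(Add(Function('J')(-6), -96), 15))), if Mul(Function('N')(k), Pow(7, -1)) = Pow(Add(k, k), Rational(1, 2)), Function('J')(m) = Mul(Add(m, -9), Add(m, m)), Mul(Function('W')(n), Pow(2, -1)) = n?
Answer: Add(41617990, Mul(19460, Pow(33, Rational(1, 2)))) ≈ 4.1730e+7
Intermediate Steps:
Function('W')(n) = Mul(2, n)
Function('J')(m) = Mul(2, m, Add(-9, m)) (Function('J')(m) = Mul(Add(-9, m), Mul(2, m)) = Mul(2, m, Add(-9, m)))
Function('N')(k) = Mul(7, Pow(2, Rational(1, 2)), Pow(k, Rational(1, 2))) (Function('N')(k) = Mul(7, Pow(Add(k, k), Rational(1, 2))) = Mul(7, Pow(Mul(2, k), Rational(1, 2))) = Mul(7, Mul(Pow(2, Rational(1, 2)), Pow(k, Rational(1, 2)))) = Mul(7, Pow(2, Rational(1, 2)), Pow(k, Rational(1, 2))))
Mul(Add(Function('N')(66), 29941), Add(Function('W')(65), Mul(Add(Function('J')(-6), -96), 15))) = Mul(Add(Mul(7, Pow(2, Rational(1, 2)), Pow(66, Rational(1, 2))), 29941), Add(Mul(2, 65), Mul(Add(Mul(2, -6, Add(-9, -6)), -96), 15))) = Mul(Add(Mul(14, Pow(33, Rational(1, 2))), 29941), Add(130, Mul(Add(Mul(2, -6, -15), -96), 15))) = Mul(Add(29941, Mul(14, Pow(33, Rational(1, 2)))), Add(130, Mul(Add(180, -96), 15))) = Mul(Add(29941, Mul(14, Pow(33, Rational(1, 2)))), Add(130, Mul(84, 15))) = Mul(Add(29941, Mul(14, Pow(33, Rational(1, 2)))), Add(130, 1260)) = Mul(Add(29941, Mul(14, Pow(33, Rational(1, 2)))), 1390) = Add(41617990, Mul(19460, Pow(33, Rational(1, 2))))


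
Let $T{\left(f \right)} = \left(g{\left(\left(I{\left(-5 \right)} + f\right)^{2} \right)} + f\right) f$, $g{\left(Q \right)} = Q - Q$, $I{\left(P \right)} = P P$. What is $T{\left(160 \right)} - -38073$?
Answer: $63673$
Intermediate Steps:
$I{\left(P \right)} = P^{2}$
$g{\left(Q \right)} = 0$
$T{\left(f \right)} = f^{2}$ ($T{\left(f \right)} = \left(0 + f\right) f = f f = f^{2}$)
$T{\left(160 \right)} - -38073 = 160^{2} - -38073 = 25600 + 38073 = 63673$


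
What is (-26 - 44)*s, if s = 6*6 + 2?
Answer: -2660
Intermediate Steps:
s = 38 (s = 36 + 2 = 38)
(-26 - 44)*s = (-26 - 44)*38 = -70*38 = -2660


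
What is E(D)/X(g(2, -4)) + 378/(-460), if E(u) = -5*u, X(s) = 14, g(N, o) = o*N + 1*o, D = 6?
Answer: -4773/1610 ≈ -2.9646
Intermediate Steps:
g(N, o) = o + N*o (g(N, o) = N*o + o = o + N*o)
E(D)/X(g(2, -4)) + 378/(-460) = -5*6/14 + 378/(-460) = -30*1/14 + 378*(-1/460) = -15/7 - 189/230 = -4773/1610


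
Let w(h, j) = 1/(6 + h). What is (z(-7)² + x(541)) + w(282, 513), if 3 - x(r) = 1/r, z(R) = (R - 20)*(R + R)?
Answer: 22262937949/155808 ≈ 1.4289e+5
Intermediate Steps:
z(R) = 2*R*(-20 + R) (z(R) = (-20 + R)*(2*R) = 2*R*(-20 + R))
x(r) = 3 - 1/r
(z(-7)² + x(541)) + w(282, 513) = ((2*(-7)*(-20 - 7))² + (3 - 1/541)) + 1/(6 + 282) = ((2*(-7)*(-27))² + (3 - 1*1/541)) + 1/288 = (378² + (3 - 1/541)) + 1/288 = (142884 + 1622/541) + 1/288 = 77301866/541 + 1/288 = 22262937949/155808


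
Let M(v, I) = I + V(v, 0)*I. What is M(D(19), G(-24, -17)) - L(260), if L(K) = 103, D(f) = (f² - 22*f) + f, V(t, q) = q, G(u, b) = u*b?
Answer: 305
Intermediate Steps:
G(u, b) = b*u
D(f) = f² - 21*f
M(v, I) = I (M(v, I) = I + 0*I = I + 0 = I)
M(D(19), G(-24, -17)) - L(260) = -17*(-24) - 1*103 = 408 - 103 = 305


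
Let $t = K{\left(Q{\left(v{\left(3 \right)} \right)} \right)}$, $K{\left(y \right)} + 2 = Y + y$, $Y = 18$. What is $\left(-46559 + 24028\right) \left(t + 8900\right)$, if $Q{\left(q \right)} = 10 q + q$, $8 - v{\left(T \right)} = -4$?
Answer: $-203860488$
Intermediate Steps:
$v{\left(T \right)} = 12$ ($v{\left(T \right)} = 8 - -4 = 8 + 4 = 12$)
$Q{\left(q \right)} = 11 q$
$K{\left(y \right)} = 16 + y$ ($K{\left(y \right)} = -2 + \left(18 + y\right) = 16 + y$)
$t = 148$ ($t = 16 + 11 \cdot 12 = 16 + 132 = 148$)
$\left(-46559 + 24028\right) \left(t + 8900\right) = \left(-46559 + 24028\right) \left(148 + 8900\right) = \left(-22531\right) 9048 = -203860488$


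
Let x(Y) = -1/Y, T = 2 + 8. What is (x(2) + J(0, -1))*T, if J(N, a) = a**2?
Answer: 5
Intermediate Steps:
T = 10
(x(2) + J(0, -1))*T = (-1/2 + (-1)**2)*10 = (-1*1/2 + 1)*10 = (-1/2 + 1)*10 = (1/2)*10 = 5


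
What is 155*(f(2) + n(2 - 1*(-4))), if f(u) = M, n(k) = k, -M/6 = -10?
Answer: 10230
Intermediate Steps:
M = 60 (M = -6*(-10) = 60)
f(u) = 60
155*(f(2) + n(2 - 1*(-4))) = 155*(60 + (2 - 1*(-4))) = 155*(60 + (2 + 4)) = 155*(60 + 6) = 155*66 = 10230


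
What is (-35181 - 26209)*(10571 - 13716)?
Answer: 193071550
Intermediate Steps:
(-35181 - 26209)*(10571 - 13716) = -61390*(-3145) = 193071550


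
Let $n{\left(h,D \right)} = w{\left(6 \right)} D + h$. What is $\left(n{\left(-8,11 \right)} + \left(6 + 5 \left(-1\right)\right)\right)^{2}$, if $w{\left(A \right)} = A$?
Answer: $3481$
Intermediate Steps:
$n{\left(h,D \right)} = h + 6 D$ ($n{\left(h,D \right)} = 6 D + h = h + 6 D$)
$\left(n{\left(-8,11 \right)} + \left(6 + 5 \left(-1\right)\right)\right)^{2} = \left(\left(-8 + 6 \cdot 11\right) + \left(6 + 5 \left(-1\right)\right)\right)^{2} = \left(\left(-8 + 66\right) + \left(6 - 5\right)\right)^{2} = \left(58 + 1\right)^{2} = 59^{2} = 3481$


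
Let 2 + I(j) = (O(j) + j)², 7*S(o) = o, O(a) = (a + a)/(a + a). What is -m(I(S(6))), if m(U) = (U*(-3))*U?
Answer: 15123/2401 ≈ 6.2986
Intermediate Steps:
O(a) = 1 (O(a) = (2*a)/((2*a)) = (2*a)*(1/(2*a)) = 1)
S(o) = o/7
I(j) = -2 + (1 + j)²
m(U) = -3*U² (m(U) = (-3*U)*U = -3*U²)
-m(I(S(6))) = -(-3)*(-2 + (1 + (⅐)*6)²)² = -(-3)*(-2 + (1 + 6/7)²)² = -(-3)*(-2 + (13/7)²)² = -(-3)*(-2 + 169/49)² = -(-3)*(71/49)² = -(-3)*5041/2401 = -1*(-15123/2401) = 15123/2401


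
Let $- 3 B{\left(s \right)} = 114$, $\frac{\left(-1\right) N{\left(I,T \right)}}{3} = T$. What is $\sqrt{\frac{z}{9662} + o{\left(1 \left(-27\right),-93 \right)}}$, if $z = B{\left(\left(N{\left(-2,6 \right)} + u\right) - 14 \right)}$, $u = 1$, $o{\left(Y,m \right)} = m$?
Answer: $\frac{i \sqrt{2170577962}}{4831} \approx 9.6439 i$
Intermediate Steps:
$N{\left(I,T \right)} = - 3 T$
$B{\left(s \right)} = -38$ ($B{\left(s \right)} = \left(- \frac{1}{3}\right) 114 = -38$)
$z = -38$
$\sqrt{\frac{z}{9662} + o{\left(1 \left(-27\right),-93 \right)}} = \sqrt{- \frac{38}{9662} - 93} = \sqrt{\left(-38\right) \frac{1}{9662} - 93} = \sqrt{- \frac{19}{4831} - 93} = \sqrt{- \frac{449302}{4831}} = \frac{i \sqrt{2170577962}}{4831}$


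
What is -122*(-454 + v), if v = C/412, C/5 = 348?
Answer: 5651894/103 ≈ 54873.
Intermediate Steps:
C = 1740 (C = 5*348 = 1740)
v = 435/103 (v = 1740/412 = 1740*(1/412) = 435/103 ≈ 4.2233)
-122*(-454 + v) = -122*(-454 + 435/103) = -122*(-46327/103) = 5651894/103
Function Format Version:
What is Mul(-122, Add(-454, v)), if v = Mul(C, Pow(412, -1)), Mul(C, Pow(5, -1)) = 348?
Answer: Rational(5651894, 103) ≈ 54873.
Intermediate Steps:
C = 1740 (C = Mul(5, 348) = 1740)
v = Rational(435, 103) (v = Mul(1740, Pow(412, -1)) = Mul(1740, Rational(1, 412)) = Rational(435, 103) ≈ 4.2233)
Mul(-122, Add(-454, v)) = Mul(-122, Add(-454, Rational(435, 103))) = Mul(-122, Rational(-46327, 103)) = Rational(5651894, 103)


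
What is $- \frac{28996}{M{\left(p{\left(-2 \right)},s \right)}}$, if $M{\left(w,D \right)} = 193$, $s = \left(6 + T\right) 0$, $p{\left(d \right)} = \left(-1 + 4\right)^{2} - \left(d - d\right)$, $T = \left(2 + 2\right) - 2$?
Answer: $- \frac{28996}{193} \approx -150.24$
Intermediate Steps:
$T = 2$ ($T = 4 - 2 = 2$)
$p{\left(d \right)} = 9$ ($p{\left(d \right)} = 3^{2} - 0 = 9 + 0 = 9$)
$s = 0$ ($s = \left(6 + 2\right) 0 = 8 \cdot 0 = 0$)
$- \frac{28996}{M{\left(p{\left(-2 \right)},s \right)}} = - \frac{28996}{193}$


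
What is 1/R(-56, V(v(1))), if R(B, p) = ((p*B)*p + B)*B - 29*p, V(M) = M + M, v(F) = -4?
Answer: 1/204072 ≈ 4.9002e-6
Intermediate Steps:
V(M) = 2*M
R(B, p) = -29*p + B*(B + B*p**2) (R(B, p) = ((B*p)*p + B)*B - 29*p = (B*p**2 + B)*B - 29*p = (B + B*p**2)*B - 29*p = B*(B + B*p**2) - 29*p = -29*p + B*(B + B*p**2))
1/R(-56, V(v(1))) = 1/((-56)**2 - 58*(-4) + (-56)**2*(2*(-4))**2) = 1/(3136 - 29*(-8) + 3136*(-8)**2) = 1/(3136 + 232 + 3136*64) = 1/(3136 + 232 + 200704) = 1/204072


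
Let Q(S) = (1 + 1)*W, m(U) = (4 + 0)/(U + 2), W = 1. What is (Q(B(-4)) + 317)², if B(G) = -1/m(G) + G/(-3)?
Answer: 101761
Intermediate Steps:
m(U) = 4/(2 + U)
B(G) = -½ - 7*G/12 (B(G) = -1/(4/(2 + G)) + G/(-3) = -(½ + G/4) + G*(-⅓) = (-½ - G/4) - G/3 = -½ - 7*G/12)
Q(S) = 2 (Q(S) = (1 + 1)*1 = 2*1 = 2)
(Q(B(-4)) + 317)² = (2 + 317)² = 319² = 101761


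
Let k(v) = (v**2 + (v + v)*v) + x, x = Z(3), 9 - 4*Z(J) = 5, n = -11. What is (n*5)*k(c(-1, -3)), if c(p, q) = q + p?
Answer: -2695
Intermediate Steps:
Z(J) = 1 (Z(J) = 9/4 - 1/4*5 = 9/4 - 5/4 = 1)
x = 1
c(p, q) = p + q
k(v) = 1 + 3*v**2 (k(v) = (v**2 + (v + v)*v) + 1 = (v**2 + (2*v)*v) + 1 = (v**2 + 2*v**2) + 1 = 3*v**2 + 1 = 1 + 3*v**2)
(n*5)*k(c(-1, -3)) = (-11*5)*(1 + 3*(-1 - 3)**2) = -55*(1 + 3*(-4)**2) = -55*(1 + 3*16) = -55*(1 + 48) = -55*49 = -2695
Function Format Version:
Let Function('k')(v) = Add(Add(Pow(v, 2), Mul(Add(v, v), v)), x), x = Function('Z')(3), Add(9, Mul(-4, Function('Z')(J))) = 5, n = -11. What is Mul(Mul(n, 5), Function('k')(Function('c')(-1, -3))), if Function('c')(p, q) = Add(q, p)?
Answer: -2695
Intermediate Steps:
Function('Z')(J) = 1 (Function('Z')(J) = Add(Rational(9, 4), Mul(Rational(-1, 4), 5)) = Add(Rational(9, 4), Rational(-5, 4)) = 1)
x = 1
Function('c')(p, q) = Add(p, q)
Function('k')(v) = Add(1, Mul(3, Pow(v, 2))) (Function('k')(v) = Add(Add(Pow(v, 2), Mul(Add(v, v), v)), 1) = Add(Add(Pow(v, 2), Mul(Mul(2, v), v)), 1) = Add(Add(Pow(v, 2), Mul(2, Pow(v, 2))), 1) = Add(Mul(3, Pow(v, 2)), 1) = Add(1, Mul(3, Pow(v, 2))))
Mul(Mul(n, 5), Function('k')(Function('c')(-1, -3))) = Mul(Mul(-11, 5), Add(1, Mul(3, Pow(Add(-1, -3), 2)))) = Mul(-55, Add(1, Mul(3, Pow(-4, 2)))) = Mul(-55, Add(1, Mul(3, 16))) = Mul(-55, Add(1, 48)) = Mul(-55, 49) = -2695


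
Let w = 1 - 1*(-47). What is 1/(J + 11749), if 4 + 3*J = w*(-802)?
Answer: -3/3253 ≈ -0.00092223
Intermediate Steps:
w = 48 (w = 1 + 47 = 48)
J = -38500/3 (J = -4/3 + (48*(-802))/3 = -4/3 + (1/3)*(-38496) = -4/3 - 12832 = -38500/3 ≈ -12833.)
1/(J + 11749) = 1/(-38500/3 + 11749) = 1/(-3253/3) = -3/3253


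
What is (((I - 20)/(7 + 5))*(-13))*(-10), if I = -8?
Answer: -910/3 ≈ -303.33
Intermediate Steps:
(((I - 20)/(7 + 5))*(-13))*(-10) = (((-8 - 20)/(7 + 5))*(-13))*(-10) = (-28/12*(-13))*(-10) = (-28*1/12*(-13))*(-10) = -7/3*(-13)*(-10) = (91/3)*(-10) = -910/3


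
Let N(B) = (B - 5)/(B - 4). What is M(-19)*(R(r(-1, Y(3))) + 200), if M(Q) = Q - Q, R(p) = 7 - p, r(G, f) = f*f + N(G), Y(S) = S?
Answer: 0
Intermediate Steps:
N(B) = (-5 + B)/(-4 + B)
r(G, f) = f² + (-5 + G)/(-4 + G) (r(G, f) = f*f + (-5 + G)/(-4 + G) = f² + (-5 + G)/(-4 + G))
M(Q) = 0
M(-19)*(R(r(-1, Y(3))) + 200) = 0*((7 - (-5 - 1 + 3²*(-4 - 1))/(-4 - 1)) + 200) = 0*((7 - (-5 - 1 + 9*(-5))/(-5)) + 200) = 0*((7 - (-1)*(-5 - 1 - 45)/5) + 200) = 0*((7 - (-1)*(-51)/5) + 200) = 0*((7 - 1*51/5) + 200) = 0*((7 - 51/5) + 200) = 0*(-16/5 + 200) = 0*(984/5) = 0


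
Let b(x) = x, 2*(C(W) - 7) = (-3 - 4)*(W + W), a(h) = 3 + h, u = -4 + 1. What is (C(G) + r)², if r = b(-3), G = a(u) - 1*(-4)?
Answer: 576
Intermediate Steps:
u = -3
G = 4 (G = (3 - 3) - 1*(-4) = 0 + 4 = 4)
C(W) = 7 - 7*W (C(W) = 7 + ((-3 - 4)*(W + W))/2 = 7 + (-14*W)/2 = 7 - 7*W)
r = -3
(C(G) + r)² = ((7 - 7*4) - 3)² = ((7 - 28) - 3)² = (-21 - 3)² = (-24)² = 576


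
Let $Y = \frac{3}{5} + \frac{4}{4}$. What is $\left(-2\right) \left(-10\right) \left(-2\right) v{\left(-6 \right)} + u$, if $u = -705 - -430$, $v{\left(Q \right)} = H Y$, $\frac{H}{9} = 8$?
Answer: $-4883$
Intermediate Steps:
$H = 72$ ($H = 9 \cdot 8 = 72$)
$Y = \frac{8}{5}$ ($Y = 3 \cdot \frac{1}{5} + 4 \cdot \frac{1}{4} = \frac{3}{5} + 1 = \frac{8}{5} \approx 1.6$)
$v{\left(Q \right)} = \frac{576}{5}$ ($v{\left(Q \right)} = 72 \cdot \frac{8}{5} = \frac{576}{5}$)
$u = -275$ ($u = -705 + 430 = -275$)
$\left(-2\right) \left(-10\right) \left(-2\right) v{\left(-6 \right)} + u = \left(-2\right) \left(-10\right) \left(-2\right) \frac{576}{5} - 275 = 20 \left(-2\right) \frac{576}{5} - 275 = \left(-40\right) \frac{576}{5} - 275 = -4608 - 275 = -4883$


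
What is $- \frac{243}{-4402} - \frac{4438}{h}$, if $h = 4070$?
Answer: $- \frac{9273533}{8958070} \approx -1.0352$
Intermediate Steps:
$- \frac{243}{-4402} - \frac{4438}{h} = - \frac{243}{-4402} - \frac{4438}{4070} = \left(-243\right) \left(- \frac{1}{4402}\right) - \frac{2219}{2035} = \frac{243}{4402} - \frac{2219}{2035} = - \frac{9273533}{8958070}$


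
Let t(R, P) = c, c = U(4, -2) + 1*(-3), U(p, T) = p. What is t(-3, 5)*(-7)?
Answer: -7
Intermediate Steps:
c = 1 (c = 4 + 1*(-3) = 4 - 3 = 1)
t(R, P) = 1
t(-3, 5)*(-7) = 1*(-7) = -7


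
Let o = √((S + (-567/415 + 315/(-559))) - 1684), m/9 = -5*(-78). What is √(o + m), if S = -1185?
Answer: √(188897811189750 + 231985*I*√154504942986355)/231985 ≈ 59.247 + 0.45218*I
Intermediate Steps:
m = 3510 (m = 9*(-5*(-78)) = 9*390 = 3510)
o = I*√154504942986355/231985 (o = √((-1185 + (-567/415 + 315/(-559))) - 1684) = √((-1185 + (-567*1/415 + 315*(-1/559))) - 1684) = √((-1185 + (-567/415 - 315/559)) - 1684) = √((-1185 - 447678/231985) - 1684) = √(-275349903/231985 - 1684) = √(-666012643/231985) = I*√154504942986355/231985 ≈ 53.581*I)
√(o + m) = √(I*√154504942986355/231985 + 3510) = √(3510 + I*√154504942986355/231985)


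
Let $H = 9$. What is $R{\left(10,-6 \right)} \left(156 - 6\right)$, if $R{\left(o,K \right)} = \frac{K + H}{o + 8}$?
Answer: $25$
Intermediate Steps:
$R{\left(o,K \right)} = \frac{9 + K}{8 + o}$ ($R{\left(o,K \right)} = \frac{K + 9}{o + 8} = \frac{9 + K}{8 + o}$)
$R{\left(10,-6 \right)} \left(156 - 6\right) = \frac{9 - 6}{8 + 10} \left(156 - 6\right) = \frac{1}{18} \cdot 3 \cdot 150 = \frac{1}{6} \cdot 150 = 25$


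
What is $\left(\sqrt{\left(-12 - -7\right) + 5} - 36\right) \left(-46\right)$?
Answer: $1656$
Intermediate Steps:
$\left(\sqrt{\left(-12 - -7\right) + 5} - 36\right) \left(-46\right) = \left(\sqrt{\left(-12 + 7\right) + 5} - 36\right) \left(-46\right) = \left(\sqrt{-5 + 5} - 36\right) \left(-46\right) = \left(\sqrt{0} - 36\right) \left(-46\right) = \left(0 - 36\right) \left(-46\right) = \left(-36\right) \left(-46\right) = 1656$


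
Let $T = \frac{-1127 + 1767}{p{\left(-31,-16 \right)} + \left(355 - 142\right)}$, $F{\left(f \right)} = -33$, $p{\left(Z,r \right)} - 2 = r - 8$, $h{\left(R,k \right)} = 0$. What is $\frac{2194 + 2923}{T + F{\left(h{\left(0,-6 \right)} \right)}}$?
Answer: $- \frac{139621}{809} \approx -172.58$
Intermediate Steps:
$p{\left(Z,r \right)} = -6 + r$ ($p{\left(Z,r \right)} = 2 + \left(r - 8\right) = 2 + \left(-8 + r\right) = -6 + r$)
$T = \frac{640}{191}$ ($T = \frac{-1127 + 1767}{\left(-6 - 16\right) + \left(355 - 142\right)} = \frac{640}{-22 + \left(355 - 142\right)} = \frac{640}{-22 + 213} = \frac{640}{191} \approx 3.3508$)
$\frac{2194 + 2923}{T + F{\left(h{\left(0,-6 \right)} \right)}} = \frac{2194 + 2923}{\frac{640}{191} - 33} = \frac{5117}{- \frac{5663}{191}} = 5117 \left(- \frac{191}{5663}\right) = - \frac{139621}{809}$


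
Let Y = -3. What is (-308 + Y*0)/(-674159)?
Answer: 308/674159 ≈ 0.00045687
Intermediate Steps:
(-308 + Y*0)/(-674159) = (-308 - 3*0)/(-674159) = (-308 + 0)*(-1/674159) = -308*(-1/674159) = 308/674159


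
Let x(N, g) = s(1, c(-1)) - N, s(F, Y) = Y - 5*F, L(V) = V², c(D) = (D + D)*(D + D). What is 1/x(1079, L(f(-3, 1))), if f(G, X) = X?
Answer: -1/1080 ≈ -0.00092593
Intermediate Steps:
c(D) = 4*D² (c(D) = (2*D)*(2*D) = 4*D²)
x(N, g) = -1 - N (x(N, g) = (4*(-1)² - 5*1) - N = (4*1 - 5) - N = (4 - 5) - N = -1 - N)
1/x(1079, L(f(-3, 1))) = 1/(-1 - 1*1079) = 1/(-1 - 1079) = 1/(-1080) = -1/1080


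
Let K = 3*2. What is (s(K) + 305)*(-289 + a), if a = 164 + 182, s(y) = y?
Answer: 17727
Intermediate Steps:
K = 6
a = 346
(s(K) + 305)*(-289 + a) = (6 + 305)*(-289 + 346) = 311*57 = 17727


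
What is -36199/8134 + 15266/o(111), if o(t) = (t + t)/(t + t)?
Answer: 124137445/8134 ≈ 15262.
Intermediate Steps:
o(t) = 1 (o(t) = (2*t)/((2*t)) = (2*t)*(1/(2*t)) = 1)
-36199/8134 + 15266/o(111) = -36199/8134 + 15266/1 = -36199*1/8134 + 15266*1 = -36199/8134 + 15266 = 124137445/8134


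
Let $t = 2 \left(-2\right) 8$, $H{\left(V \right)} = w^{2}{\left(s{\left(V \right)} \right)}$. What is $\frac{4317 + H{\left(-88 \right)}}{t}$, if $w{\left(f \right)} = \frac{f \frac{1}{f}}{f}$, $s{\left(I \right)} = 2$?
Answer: $- \frac{17269}{128} \approx -134.91$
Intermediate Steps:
$w{\left(f \right)} = \frac{1}{f}$ ($w{\left(f \right)} = 1 \frac{1}{f} = \frac{1}{f}$)
$H{\left(V \right)} = \frac{1}{4}$ ($H{\left(V \right)} = \left(\frac{1}{2}\right)^{2} = \frac{1}{4}$)
$t = -32$ ($t = \left(-4\right) 8 = -32$)
$\frac{4317 + H{\left(-88 \right)}}{t} = \frac{4317 + \frac{1}{4}}{-32} = \frac{17269}{4} \left(- \frac{1}{32}\right) = - \frac{17269}{128}$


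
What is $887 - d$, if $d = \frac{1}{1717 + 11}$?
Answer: $\frac{1532735}{1728} \approx 887.0$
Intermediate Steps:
$d = \frac{1}{1728} \approx 0.0005787$
$887 - d = 887 - \frac{1}{1728} = \frac{1532735}{1728}$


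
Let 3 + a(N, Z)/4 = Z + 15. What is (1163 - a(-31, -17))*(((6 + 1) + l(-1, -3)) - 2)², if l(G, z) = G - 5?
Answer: 1183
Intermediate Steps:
a(N, Z) = 48 + 4*Z (a(N, Z) = -12 + 4*(Z + 15) = -12 + 4*(15 + Z) = -12 + (60 + 4*Z) = 48 + 4*Z)
l(G, z) = -5 + G
(1163 - a(-31, -17))*(((6 + 1) + l(-1, -3)) - 2)² = (1163 - (48 + 4*(-17)))*(((6 + 1) + (-5 - 1)) - 2)² = (1163 - (48 - 68))*((7 - 6) - 2)² = (1163 - 1*(-20))*(1 - 2)² = (1163 + 20)*(-1)² = 1183*1 = 1183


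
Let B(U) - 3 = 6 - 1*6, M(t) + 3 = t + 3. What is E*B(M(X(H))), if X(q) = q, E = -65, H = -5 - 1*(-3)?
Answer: -195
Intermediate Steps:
H = -2 (H = -5 + 3 = -2)
M(t) = t (M(t) = -3 + (t + 3) = -3 + (3 + t) = t)
B(U) = 3 (B(U) = 3 + (6 - 1*6) = 3 + (6 - 6) = 3 + 0 = 3)
E*B(M(X(H))) = -65*3 = -195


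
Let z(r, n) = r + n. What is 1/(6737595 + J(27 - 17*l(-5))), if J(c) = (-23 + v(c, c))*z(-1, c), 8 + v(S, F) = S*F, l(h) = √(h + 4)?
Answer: 6732623/45329162394170 + 30821*I/45329162394170 ≈ 1.4853e-7 + 6.7994e-10*I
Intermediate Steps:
l(h) = √(4 + h)
z(r, n) = n + r
v(S, F) = -8 + F*S (v(S, F) = -8 + S*F = -8 + F*S)
J(c) = (-1 + c)*(-31 + c²) (J(c) = (-23 + (-8 + c*c))*(c - 1) = (-23 + (-8 + c²))*(-1 + c) = (-31 + c²)*(-1 + c) = (-1 + c)*(-31 + c²))
1/(6737595 + J(27 - 17*l(-5))) = 1/(6737595 + (-1 + (27 - 17*√(4 - 5)))*(-31 + (27 - 17*√(4 - 5))²)) = 1/(6737595 + (-1 + (27 - 17*I))*(-31 + (27 - 17*I)²)) = 1/(6737595 + (26 - 17*I)*(-31 + (27 - 17*I)²)) = 1/(6737595 + (-31 + (27 - 17*I)²)*(26 - 17*I))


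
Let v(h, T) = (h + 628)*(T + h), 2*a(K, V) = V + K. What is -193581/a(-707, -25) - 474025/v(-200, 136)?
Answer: 912677317/1670912 ≈ 546.21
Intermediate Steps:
a(K, V) = K/2 + V/2 (a(K, V) = (V + K)/2 = (K + V)/2 = K/2 + V/2)
v(h, T) = (628 + h)*(T + h)
-193581/a(-707, -25) - 474025/v(-200, 136) = -193581/((½)*(-707) + (½)*(-25)) - 474025/((-200)² + 628*136 + 628*(-200) + 136*(-200)) = -193581/(-707/2 - 25/2) - 474025/(40000 + 85408 - 125600 - 27200) = -193581/(-366) - 474025/(-27392) = -193581*(-1/366) - 474025*(-1/27392) = 64527/122 + 474025/27392 = 912677317/1670912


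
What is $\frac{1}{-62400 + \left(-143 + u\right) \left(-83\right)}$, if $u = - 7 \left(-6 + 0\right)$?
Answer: $- \frac{1}{54017} \approx -1.8513 \cdot 10^{-5}$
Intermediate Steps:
$u = 42$ ($u = \left(-7\right) \left(-6\right) = 42$)
$\frac{1}{-62400 + \left(-143 + u\right) \left(-83\right)} = \frac{1}{-62400 + \left(-143 + 42\right) \left(-83\right)} = \frac{1}{-62400 - -8383} = \frac{1}{-62400 + 8383} = \frac{1}{-54017} = - \frac{1}{54017}$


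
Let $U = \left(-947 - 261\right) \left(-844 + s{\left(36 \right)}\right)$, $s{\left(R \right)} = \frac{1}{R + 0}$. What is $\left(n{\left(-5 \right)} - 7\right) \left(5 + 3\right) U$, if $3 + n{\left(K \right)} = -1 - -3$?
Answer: $- \frac{587242624}{9} \approx -6.5249 \cdot 10^{7}$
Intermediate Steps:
$s{\left(R \right)} = \frac{1}{R}$
$n{\left(K \right)} = -1$ ($n{\left(K \right)} = -3 - -2 = -3 + \left(-1 + 3\right) = -3 + 2 = -1$)
$U = \frac{9175666}{9}$ ($U = \left(-947 - 261\right) \left(-844 + \frac{1}{36}\right) = - 1208 \left(-844 + \frac{1}{36}\right) = \left(-1208\right) \left(- \frac{30383}{36}\right) = \frac{9175666}{9} \approx 1.0195 \cdot 10^{6}$)
$\left(n{\left(-5 \right)} - 7\right) \left(5 + 3\right) U = \left(-1 - 7\right) \left(5 + 3\right) \frac{9175666}{9} = \left(-8\right) 8 \cdot \frac{9175666}{9} = \left(-64\right) \frac{9175666}{9} = - \frac{587242624}{9}$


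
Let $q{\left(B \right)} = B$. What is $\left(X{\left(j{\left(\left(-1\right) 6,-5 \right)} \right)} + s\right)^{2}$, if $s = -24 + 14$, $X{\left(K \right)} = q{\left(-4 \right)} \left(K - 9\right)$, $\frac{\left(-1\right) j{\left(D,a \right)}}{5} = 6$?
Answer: $21316$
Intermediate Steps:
$j{\left(D,a \right)} = -30$ ($j{\left(D,a \right)} = \left(-5\right) 6 = -30$)
$X{\left(K \right)} = 36 - 4 K$ ($X{\left(K \right)} = - 4 \left(K - 9\right) = - 4 \left(-9 + K\right) = 36 - 4 K$)
$s = -10$
$\left(X{\left(j{\left(\left(-1\right) 6,-5 \right)} \right)} + s\right)^{2} = \left(\left(36 - -120\right) - 10\right)^{2} = \left(\left(36 + 120\right) - 10\right)^{2} = \left(156 - 10\right)^{2} = 146^{2} = 21316$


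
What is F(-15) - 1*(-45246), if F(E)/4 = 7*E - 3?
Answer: 44814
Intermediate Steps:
F(E) = -12 + 28*E (F(E) = 4*(7*E - 3) = 4*(-3 + 7*E) = -12 + 28*E)
F(-15) - 1*(-45246) = (-12 + 28*(-15)) - 1*(-45246) = (-12 - 420) + 45246 = -432 + 45246 = 44814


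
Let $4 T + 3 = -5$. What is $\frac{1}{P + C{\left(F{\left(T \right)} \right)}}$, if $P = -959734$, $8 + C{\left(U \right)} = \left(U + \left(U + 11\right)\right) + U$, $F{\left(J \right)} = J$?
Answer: $- \frac{1}{959737} \approx -1.042 \cdot 10^{-6}$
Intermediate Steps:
$T = -2$ ($T = - \frac{3}{4} + \frac{1}{4} \left(-5\right) = - \frac{3}{4} - \frac{5}{4} = -2$)
$C{\left(U \right)} = 3 + 3 U$ ($C{\left(U \right)} = -8 + \left(\left(U + \left(U + 11\right)\right) + U\right) = -8 + \left(\left(U + \left(11 + U\right)\right) + U\right) = -8 + \left(\left(11 + 2 U\right) + U\right) = -8 + \left(11 + 3 U\right) = 3 + 3 U$)
$\frac{1}{P + C{\left(F{\left(T \right)} \right)}} = \frac{1}{-959734 + \left(3 + 3 \left(-2\right)\right)} = \frac{1}{-959734 + \left(3 - 6\right)} = \frac{1}{-959734 - 3} = \frac{1}{-959737} = - \frac{1}{959737}$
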